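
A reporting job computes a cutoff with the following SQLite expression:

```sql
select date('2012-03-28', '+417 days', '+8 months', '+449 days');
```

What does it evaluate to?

Applying '+417 days' to 2012-03-28: counting 417 days forward gives 2013-05-19.
Adding +8 months to 2013-05-19 gives 2014-01-19.
Applying '+449 days' to 2014-01-19: counting 449 days forward gives 2015-04-13.

2015-04-13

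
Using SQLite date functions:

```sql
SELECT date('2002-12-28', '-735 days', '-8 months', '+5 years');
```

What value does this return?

2005-04-23

Applying '-735 days' to 2002-12-28: counting 735 days back gives 2000-12-23.
Adding -8 months to 2000-12-23 gives 2000-04-23.
Adding +5 years to 2000-04-23 gives 2005-04-23.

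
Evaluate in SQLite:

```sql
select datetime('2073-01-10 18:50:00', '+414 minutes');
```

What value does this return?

2073-01-11 01:44:00

414 minutes = 6h 54m; +414 minutes from 2073-01-10 18:50:00 is 2073-01-11 01:44:00 (crosses midnight).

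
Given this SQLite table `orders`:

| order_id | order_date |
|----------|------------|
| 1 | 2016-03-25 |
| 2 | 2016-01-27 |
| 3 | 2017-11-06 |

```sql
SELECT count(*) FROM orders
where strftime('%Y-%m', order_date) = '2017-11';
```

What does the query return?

1

Rows with year-month 2017-11: 2017-11-06 → 1.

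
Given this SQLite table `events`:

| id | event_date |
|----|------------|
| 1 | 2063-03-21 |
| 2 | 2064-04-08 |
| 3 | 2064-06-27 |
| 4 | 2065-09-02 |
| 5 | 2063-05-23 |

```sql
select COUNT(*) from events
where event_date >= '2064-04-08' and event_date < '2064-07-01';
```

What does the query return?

2

Rows in [2064-04-08, 2064-07-01): 2064-04-08, 2064-06-27 → 2 rows.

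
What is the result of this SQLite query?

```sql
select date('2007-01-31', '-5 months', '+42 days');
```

2006-10-12

Adding -5 months to 2007-01-31 gives 2006-08-31.
Applying '+42 days' to 2006-08-31: counting 42 days forward gives 2006-10-12.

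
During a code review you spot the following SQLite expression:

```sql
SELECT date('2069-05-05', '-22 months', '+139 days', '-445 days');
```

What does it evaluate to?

Adding -22 months to 2069-05-05 gives 2067-07-05.
Applying '+139 days' to 2067-07-05: counting 139 days forward gives 2067-11-21.
Applying '-445 days' to 2067-11-21: counting 445 days back gives 2066-09-02.

2066-09-02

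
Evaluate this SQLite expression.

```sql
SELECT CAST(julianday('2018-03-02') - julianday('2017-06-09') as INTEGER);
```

266

21 days remain in June 2017 after the 9th (30 − 9).
Full months from July 2017 through February 2018 contribute their day counts.
Then 2 days into March 2018.
Total: 21 + 31 + 31 + 30 + 31 + 30 + 31 + 31 + 28 + 2 = 266.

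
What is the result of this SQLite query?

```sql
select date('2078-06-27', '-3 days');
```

Going back 3 days within June lands on 2078-06-24.

2078-06-24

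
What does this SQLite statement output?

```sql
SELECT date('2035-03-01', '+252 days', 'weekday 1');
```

2035-11-12

Applying '+252 days' to 2035-03-01: counting 252 days forward gives 2035-11-08.
`weekday 1` advances to the next Monday; 2035-11-08 is a Thursday, so it moves forward to 2035-11-12.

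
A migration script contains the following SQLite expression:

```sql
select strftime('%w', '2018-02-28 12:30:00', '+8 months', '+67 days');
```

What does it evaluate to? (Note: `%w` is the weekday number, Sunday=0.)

First apply '+8 months', '+67 days': 2018-02-28 12:30:00 → 2019-01-03 12:30:00.
2019-01-03 is a Thursday; with Sunday=0 that is 4.

4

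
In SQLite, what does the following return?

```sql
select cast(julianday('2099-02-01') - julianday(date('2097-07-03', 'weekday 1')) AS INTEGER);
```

573

`weekday 1` advances to the next Monday; 2097-07-03 is a Wednesday, so it moves forward to 2097-07-08.
23 days remain in July 2097 after the 8th (31 − 8).
Full months from August 2097 through January 2099 contribute their day counts.
Then 1 day into February 2099.
Total: 23 + 31 + 30 + 31 + 30 + 31 + 31 + 28 + 31 + 30 + 31 + 30 + 31 + 31 + 30 + 31 + 30 + 31 + 31 + 1 = 573.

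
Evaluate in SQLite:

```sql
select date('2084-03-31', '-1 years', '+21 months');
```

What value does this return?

Adding -1 year to 2084-03-31 gives 2083-03-31.
Adding +21 months to 2083-03-31 gives 2084-12-31.

2084-12-31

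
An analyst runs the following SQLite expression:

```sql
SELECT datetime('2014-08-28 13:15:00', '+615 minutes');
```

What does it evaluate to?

2014-08-28 23:30:00

615 minutes = 10h 15m; +615 minutes from 2014-08-28 13:15:00 is 2014-08-28 23:30:00.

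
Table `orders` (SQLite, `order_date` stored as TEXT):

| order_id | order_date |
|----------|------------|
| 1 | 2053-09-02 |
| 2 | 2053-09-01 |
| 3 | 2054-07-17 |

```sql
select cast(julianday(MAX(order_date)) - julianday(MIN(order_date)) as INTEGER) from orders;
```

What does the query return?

319

MIN = 2053-09-01, MAX = 2054-07-17.
29 days remain in September 2053 after the 1st (30 − 1).
Full months from October 2053 through June 2054 contribute their day counts.
Then 17 days into July 2054.
Total: 29 + 31 + 30 + 31 + 31 + 28 + 31 + 30 + 31 + 30 + 17 = 319.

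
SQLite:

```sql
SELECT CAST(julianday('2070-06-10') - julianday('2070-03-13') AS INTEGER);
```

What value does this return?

18 days remain in March 2070 after the 13th (31 − 13).
April 2070: 30 days.
May 2070: 31 days.
Then 10 days into June 2070.
Total: 18 + 30 + 31 + 10 = 89.

89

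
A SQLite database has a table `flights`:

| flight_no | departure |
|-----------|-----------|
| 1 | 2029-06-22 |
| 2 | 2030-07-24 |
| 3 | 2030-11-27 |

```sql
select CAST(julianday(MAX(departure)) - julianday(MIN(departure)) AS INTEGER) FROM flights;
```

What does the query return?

523

MIN = 2029-06-22, MAX = 2030-11-27.
8 days remain in June 2029 after the 22nd (30 − 22).
Full months from July 2029 through October 2030 contribute their day counts.
Then 27 days into November 2030.
Total: 8 + 31 + 31 + 30 + 31 + 30 + 31 + 31 + 28 + 31 + 30 + 31 + 30 + 31 + 31 + 30 + 31 + 27 = 523.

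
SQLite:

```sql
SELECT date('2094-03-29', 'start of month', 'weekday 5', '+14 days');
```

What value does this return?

2094-03-19

`start of month` rewinds 2094-03-29 to 2094-03-01.
`weekday 5` advances to the next Friday; 2094-03-01 is a Monday, so it moves forward to 2094-03-05.
Advancing 14 more days within March lands on 2094-03-19.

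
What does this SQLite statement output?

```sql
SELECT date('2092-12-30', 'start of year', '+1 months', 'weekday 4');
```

2092-02-07

`start of year` rewinds 2092-12-30 to 2092-01-01.
Adding +1 month to 2092-01-01 gives 2092-02-01.
`weekday 4` advances to the next Thursday; 2092-02-01 is a Friday, so it moves forward to 2092-02-07.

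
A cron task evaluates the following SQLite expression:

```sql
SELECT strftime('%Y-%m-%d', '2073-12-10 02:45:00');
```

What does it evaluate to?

2073-12-10

`%Y-%m-%d` extracts the ISO date: 2073-12-10.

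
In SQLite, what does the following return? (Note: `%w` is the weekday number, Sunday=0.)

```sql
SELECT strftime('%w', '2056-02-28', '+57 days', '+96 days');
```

First apply '+57 days', '+96 days': 2056-02-28 → 2056-07-30.
2056-07-30 is a Sunday; with Sunday=0 that is 0.

0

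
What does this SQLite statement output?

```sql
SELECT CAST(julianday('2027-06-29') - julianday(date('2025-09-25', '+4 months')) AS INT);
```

Adding +4 months to 2025-09-25 gives 2026-01-25.
6 days remain in January 2026 after the 25th (31 − 25).
Full months from February 2026 through May 2027 contribute their day counts.
Then 29 days into June 2027.
Total: 6 + 28 + 31 + 30 + 31 + 30 + 31 + 31 + 30 + 31 + 30 + 31 + 31 + 28 + 31 + 30 + 31 + 29 = 520.

520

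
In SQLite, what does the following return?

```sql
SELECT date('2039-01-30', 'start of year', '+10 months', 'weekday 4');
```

`start of year` rewinds 2039-01-30 to 2039-01-01.
Adding +10 months to 2039-01-01 gives 2039-11-01.
`weekday 4` advances to the next Thursday; 2039-11-01 is a Tuesday, so it moves forward to 2039-11-03.

2039-11-03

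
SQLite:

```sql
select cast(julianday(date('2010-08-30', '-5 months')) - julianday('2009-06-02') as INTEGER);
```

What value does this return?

Adding -5 months to 2010-08-30 gives 2010-03-30.
28 days remain in June 2009 after the 2nd (30 − 2).
Full months from July 2009 through February 2010 contribute their day counts.
Then 30 days into March 2010.
Total: 28 + 31 + 31 + 30 + 31 + 30 + 31 + 31 + 28 + 30 = 301.

301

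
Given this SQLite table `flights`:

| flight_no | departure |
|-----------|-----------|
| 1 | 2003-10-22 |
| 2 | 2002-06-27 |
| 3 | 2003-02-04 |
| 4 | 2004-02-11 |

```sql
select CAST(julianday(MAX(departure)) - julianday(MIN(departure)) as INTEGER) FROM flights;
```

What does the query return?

MIN = 2002-06-27, MAX = 2004-02-11.
3 days remain in June 2002 after the 27th (30 − 27).
Full months from July 2002 through January 2004 contribute their day counts.
Then 11 days into February 2004.
Total: 3 + 31 + 31 + 30 + 31 + 30 + 31 + 31 + 28 + 31 + 30 + 31 + 30 + 31 + 31 + 30 + 31 + 30 + 31 + 31 + 11 = 594.

594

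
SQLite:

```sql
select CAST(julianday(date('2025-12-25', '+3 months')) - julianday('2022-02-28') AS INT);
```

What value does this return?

1486

Adding +3 months to 2025-12-25 gives 2026-03-25.
0 days remain in February 2022 after the 28th (28 − 28).
Full months from March 2022 through February 2026 contribute their day counts.
Then 25 days into March 2026.
Total: 0 + 31 + 30 + 31 + 30 + 31 + 31 + 30 + 31 + 30 + 31 + 31 + 28 + 31 + 30 + 31 + 30 + 31 + 31 + 30 + 31 + 30 + 31 + 31 + 29 + 31 + 30 + 31 + 30 + 31 + 31 + 30 + 31 + 30 + 31 + 31 + 28 + 31 + 30 + 31 + 30 + 31 + 31 + 30 + 31 + 30 + 31 + 31 + 28 + 25 = 1486.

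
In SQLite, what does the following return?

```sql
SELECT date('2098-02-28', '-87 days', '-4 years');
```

Applying '-87 days' to 2098-02-28: counting 87 days back gives 2097-12-03.
Adding -4 years to 2097-12-03 gives 2093-12-03.

2093-12-03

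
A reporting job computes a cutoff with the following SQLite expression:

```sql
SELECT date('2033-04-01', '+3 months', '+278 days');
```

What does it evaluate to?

2034-04-05

Adding +3 months to 2033-04-01 gives 2033-07-01.
Applying '+278 days' to 2033-07-01: counting 278 days forward gives 2034-04-05.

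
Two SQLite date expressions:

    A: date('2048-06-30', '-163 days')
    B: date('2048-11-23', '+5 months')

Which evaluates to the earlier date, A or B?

A = 2048-01-19.
B = 2049-04-23.
A is earlier.

A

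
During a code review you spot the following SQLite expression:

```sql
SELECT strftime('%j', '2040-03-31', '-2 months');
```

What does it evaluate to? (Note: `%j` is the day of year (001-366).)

031

First apply '-2 months': 2040-03-31 → 2040-01-31.
Day-of-year for 2040-01-31: days since 2040-01-01 inclusive = 31, zero-padded to 031.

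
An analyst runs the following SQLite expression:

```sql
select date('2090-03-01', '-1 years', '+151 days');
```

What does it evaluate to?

2089-07-30

Adding -1 year to 2090-03-01 gives 2089-03-01.
Applying '+151 days' to 2089-03-01: counting 151 days forward gives 2089-07-30.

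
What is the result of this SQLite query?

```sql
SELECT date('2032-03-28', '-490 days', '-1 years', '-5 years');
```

2024-11-24

Applying '-490 days' to 2032-03-28: counting 490 days back gives 2030-11-24.
Adding -1 year to 2030-11-24 gives 2029-11-24.
Adding -5 years to 2029-11-24 gives 2024-11-24.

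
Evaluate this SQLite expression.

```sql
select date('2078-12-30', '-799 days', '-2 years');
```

Applying '-799 days' to 2078-12-30: counting 799 days back gives 2076-10-22.
Adding -2 years to 2076-10-22 gives 2074-10-22.

2074-10-22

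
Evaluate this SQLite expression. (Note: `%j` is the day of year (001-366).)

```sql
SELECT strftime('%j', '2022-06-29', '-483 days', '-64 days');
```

364

First apply '-483 days', '-64 days': 2022-06-29 → 2020-12-29.
Day-of-year for 2020-12-29: days since 2020-01-01 inclusive = 364, zero-padded to 364.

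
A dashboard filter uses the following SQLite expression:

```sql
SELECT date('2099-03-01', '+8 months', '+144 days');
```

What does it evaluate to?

Adding +8 months to 2099-03-01 gives 2099-11-01.
Applying '+144 days' to 2099-11-01: counting 144 days forward gives 2100-03-25.

2100-03-25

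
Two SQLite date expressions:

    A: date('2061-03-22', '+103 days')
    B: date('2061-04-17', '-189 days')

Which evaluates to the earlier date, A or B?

B

A = 2061-07-03.
B = 2060-10-10.
B is earlier.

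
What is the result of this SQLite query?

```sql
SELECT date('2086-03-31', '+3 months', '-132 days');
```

2086-02-19

Adding +3 months to 2086-03-31 targets 2086-06-31. June 2086 has only 30 days, so SQLite normalizes the 1-day overflow forward to 2086-07-01.
Applying '-132 days' to 2086-07-01: counting 132 days back gives 2086-02-19.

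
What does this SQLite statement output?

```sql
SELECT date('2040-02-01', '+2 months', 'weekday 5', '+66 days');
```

Adding +2 months to 2040-02-01 gives 2040-04-01.
`weekday 5` advances to the next Friday; 2040-04-01 is a Sunday, so it moves forward to 2040-04-06.
Applying '+66 days' to 2040-04-06: counting 66 days forward gives 2040-06-11.

2040-06-11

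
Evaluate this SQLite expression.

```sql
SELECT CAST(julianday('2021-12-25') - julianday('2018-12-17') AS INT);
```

1104

14 days remain in December 2018 after the 17th (31 − 17).
Full months from January 2019 through November 2021 contribute their day counts.
Then 25 days into December 2021.
Total: 14 + 31 + 28 + 31 + 30 + 31 + 30 + 31 + 31 + 30 + 31 + 30 + 31 + 31 + 29 + 31 + 30 + 31 + 30 + 31 + 31 + 30 + 31 + 30 + 31 + 31 + 28 + 31 + 30 + 31 + 30 + 31 + 31 + 30 + 31 + 30 + 25 = 1104.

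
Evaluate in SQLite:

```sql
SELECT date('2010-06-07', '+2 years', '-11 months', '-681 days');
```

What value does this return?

Adding +2 years to 2010-06-07 gives 2012-06-07.
Adding -11 months to 2012-06-07 gives 2011-07-07.
Applying '-681 days' to 2011-07-07: counting 681 days back gives 2009-08-25.

2009-08-25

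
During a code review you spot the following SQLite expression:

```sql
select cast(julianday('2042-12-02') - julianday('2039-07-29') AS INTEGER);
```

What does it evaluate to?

1222

2 days remain in July 2039 after the 29th (31 − 29).
Full months from August 2039 through November 2042 contribute their day counts.
Then 2 days into December 2042.
Total: 2 + 31 + 30 + 31 + 30 + 31 + 31 + 29 + 31 + 30 + 31 + 30 + 31 + 31 + 30 + 31 + 30 + 31 + 31 + 28 + 31 + 30 + 31 + 30 + 31 + 31 + 30 + 31 + 30 + 31 + 31 + 28 + 31 + 30 + 31 + 30 + 31 + 31 + 30 + 31 + 30 + 2 = 1222.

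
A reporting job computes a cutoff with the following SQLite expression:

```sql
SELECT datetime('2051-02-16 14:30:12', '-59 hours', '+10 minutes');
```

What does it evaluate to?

2051-02-14 03:40:12

-59 hours from 2051-02-16 14:30:12 is 2051-02-14 03:30:12 (crosses midnight).
+10 minutes from 2051-02-14 03:30:12 is 2051-02-14 03:40:12.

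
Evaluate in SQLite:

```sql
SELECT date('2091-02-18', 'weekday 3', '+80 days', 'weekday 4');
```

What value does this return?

2091-05-17

`weekday 3` advances to the next Wednesday; 2091-02-18 is a Sunday, so it moves forward to 2091-02-21.
Applying '+80 days' to 2091-02-21: counting 80 days forward gives 2091-05-12.
`weekday 4` advances to the next Thursday; 2091-05-12 is a Saturday, so it moves forward to 2091-05-17.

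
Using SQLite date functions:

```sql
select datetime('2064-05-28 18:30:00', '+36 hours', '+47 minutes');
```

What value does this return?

+36 hours from 2064-05-28 18:30:00 is 2064-05-30 06:30:00 (crosses midnight).
+47 minutes from 2064-05-30 06:30:00 is 2064-05-30 07:17:00.

2064-05-30 07:17:00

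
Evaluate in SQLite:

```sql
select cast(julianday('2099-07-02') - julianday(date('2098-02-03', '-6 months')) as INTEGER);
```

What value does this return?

Adding -6 months to 2098-02-03 gives 2097-08-03.
28 days remain in August 2097 after the 3rd (31 − 3).
Full months from September 2097 through June 2099 contribute their day counts.
Then 2 days into July 2099.
Total: 28 + 30 + 31 + 30 + 31 + 31 + 28 + 31 + 30 + 31 + 30 + 31 + 31 + 30 + 31 + 30 + 31 + 31 + 28 + 31 + 30 + 31 + 30 + 2 = 698.

698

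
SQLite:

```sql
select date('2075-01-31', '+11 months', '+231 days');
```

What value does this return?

2076-08-18

Adding +11 months to 2075-01-31 gives 2075-12-31.
Applying '+231 days' to 2075-12-31: counting 231 days forward gives 2076-08-18.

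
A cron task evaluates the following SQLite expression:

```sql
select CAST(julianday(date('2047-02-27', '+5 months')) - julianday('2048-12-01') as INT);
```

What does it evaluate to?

-493

Adding +5 months to 2047-02-27 gives 2047-07-27.
4 days remain in July 2047 after the 27th (31 − 27).
Full months from August 2047 through November 2048 contribute their day counts.
Then 1 day into December 2048.
Total: 4 + 31 + 30 + 31 + 30 + 31 + 31 + 29 + 31 + 30 + 31 + 30 + 31 + 31 + 30 + 31 + 30 + 1 = 493.
The subtraction is earlier − later, so the result is −493 → -493.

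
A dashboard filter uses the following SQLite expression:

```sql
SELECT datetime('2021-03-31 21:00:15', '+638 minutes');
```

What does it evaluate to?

638 minutes = 10h 38m; +638 minutes from 2021-03-31 21:00:15 is 2021-04-01 07:38:15 (crosses midnight).

2021-04-01 07:38:15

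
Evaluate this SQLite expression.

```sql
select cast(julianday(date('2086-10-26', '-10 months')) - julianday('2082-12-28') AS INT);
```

Adding -10 months to 2086-10-26 gives 2085-12-26.
3 days remain in December 2082 after the 28th (31 − 28).
Full months from January 2083 through November 2085 contribute their day counts.
Then 26 days into December 2085.
Total: 3 + 31 + 28 + 31 + 30 + 31 + 30 + 31 + 31 + 30 + 31 + 30 + 31 + 31 + 29 + 31 + 30 + 31 + 30 + 31 + 31 + 30 + 31 + 30 + 31 + 31 + 28 + 31 + 30 + 31 + 30 + 31 + 31 + 30 + 31 + 30 + 26 = 1094.

1094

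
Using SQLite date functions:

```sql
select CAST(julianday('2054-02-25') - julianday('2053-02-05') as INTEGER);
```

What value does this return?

385

23 days remain in February 2053 after the 5th (28 − 5).
Full months from March 2053 through January 2054 contribute their day counts.
Then 25 days into February 2054.
Total: 23 + 31 + 30 + 31 + 30 + 31 + 31 + 30 + 31 + 30 + 31 + 31 + 25 = 385.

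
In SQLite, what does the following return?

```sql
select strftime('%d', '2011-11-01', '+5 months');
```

01

First apply '+5 months': 2011-11-01 → 2012-04-01.
`%d` extracts the 2-digit day of month: 01.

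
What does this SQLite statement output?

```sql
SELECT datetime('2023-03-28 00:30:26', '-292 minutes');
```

292 minutes = 4h 52m; -292 minutes from 2023-03-28 00:30:26 is 2023-03-27 19:38:26 (crosses midnight).

2023-03-27 19:38:26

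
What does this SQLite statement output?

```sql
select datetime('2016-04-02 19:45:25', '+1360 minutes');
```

2016-04-03 18:25:25

1360 minutes = 22h 40m; +1360 minutes from 2016-04-02 19:45:25 is 2016-04-03 18:25:25 (crosses midnight).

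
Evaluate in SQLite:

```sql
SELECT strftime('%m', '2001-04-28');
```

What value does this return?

04

`%m` extracts the 2-digit month (01-12): 04.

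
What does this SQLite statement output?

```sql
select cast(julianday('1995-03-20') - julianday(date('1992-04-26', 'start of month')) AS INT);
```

1083

`start of month` rewinds 1992-04-26 to 1992-04-01.
29 days remain in April 1992 after the 1st (30 − 1).
Full months from May 1992 through February 1995 contribute their day counts.
Then 20 days into March 1995.
Total: 29 + 31 + 30 + 31 + 31 + 30 + 31 + 30 + 31 + 31 + 28 + 31 + 30 + 31 + 30 + 31 + 31 + 30 + 31 + 30 + 31 + 31 + 28 + 31 + 30 + 31 + 30 + 31 + 31 + 30 + 31 + 30 + 31 + 31 + 28 + 20 = 1083.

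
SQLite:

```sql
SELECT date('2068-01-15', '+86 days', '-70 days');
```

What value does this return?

Applying '+86 days' to 2068-01-15: counting 86 days forward gives 2068-04-10.
Applying '-70 days' to 2068-04-10: counting 70 days back gives 2068-01-31.

2068-01-31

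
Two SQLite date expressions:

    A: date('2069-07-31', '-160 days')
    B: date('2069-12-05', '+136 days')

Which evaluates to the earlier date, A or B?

A = 2069-02-21.
B = 2070-04-20.
A is earlier.

A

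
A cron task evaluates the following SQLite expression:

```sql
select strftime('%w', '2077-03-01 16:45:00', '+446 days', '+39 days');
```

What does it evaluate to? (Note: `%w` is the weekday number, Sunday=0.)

First apply '+446 days', '+39 days': 2077-03-01 16:45:00 → 2078-06-29 16:45:00.
2078-06-29 is a Wednesday; with Sunday=0 that is 3.

3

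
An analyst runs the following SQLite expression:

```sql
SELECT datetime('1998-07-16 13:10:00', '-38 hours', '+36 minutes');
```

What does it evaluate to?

-38 hours from 1998-07-16 13:10:00 is 1998-07-14 23:10:00 (crosses midnight).
+36 minutes from 1998-07-14 23:10:00 is 1998-07-14 23:46:00.

1998-07-14 23:46:00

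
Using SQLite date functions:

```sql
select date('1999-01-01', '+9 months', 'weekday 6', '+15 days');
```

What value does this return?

Adding +9 months to 1999-01-01 gives 1999-10-01.
`weekday 6` advances to the next Saturday; 1999-10-01 is a Friday, so it moves forward to 1999-10-02.
Advancing 15 more days within October lands on 1999-10-17.

1999-10-17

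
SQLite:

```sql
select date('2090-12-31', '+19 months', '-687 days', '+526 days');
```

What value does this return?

Adding +19 months to 2090-12-31 gives 2092-07-31.
Applying '-687 days' to 2092-07-31: counting 687 days back gives 2090-09-13.
Applying '+526 days' to 2090-09-13: counting 526 days forward gives 2092-02-21.

2092-02-21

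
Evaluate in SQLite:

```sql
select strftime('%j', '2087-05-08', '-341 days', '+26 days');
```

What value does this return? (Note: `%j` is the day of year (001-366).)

178

First apply '-341 days', '+26 days': 2087-05-08 → 2086-06-27.
Day-of-year for 2086-06-27: days since 2086-01-01 inclusive = 178, zero-padded to 178.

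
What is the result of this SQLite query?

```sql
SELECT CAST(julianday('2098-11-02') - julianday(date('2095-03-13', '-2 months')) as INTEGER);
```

Adding -2 months to 2095-03-13 gives 2095-01-13.
18 days remain in January 2095 after the 13th (31 − 13).
Full months from February 2095 through October 2098 contribute their day counts.
Then 2 days into November 2098.
Total: 18 + 28 + 31 + 30 + 31 + 30 + 31 + 31 + 30 + 31 + 30 + 31 + 31 + 29 + 31 + 30 + 31 + 30 + 31 + 31 + 30 + 31 + 30 + 31 + 31 + 28 + 31 + 30 + 31 + 30 + 31 + 31 + 30 + 31 + 30 + 31 + 31 + 28 + 31 + 30 + 31 + 30 + 31 + 31 + 30 + 31 + 2 = 1389.

1389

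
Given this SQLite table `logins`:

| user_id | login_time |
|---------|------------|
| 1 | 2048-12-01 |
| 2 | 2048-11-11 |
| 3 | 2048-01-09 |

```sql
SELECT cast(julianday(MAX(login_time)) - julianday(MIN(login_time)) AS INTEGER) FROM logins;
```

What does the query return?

MIN = 2048-01-09, MAX = 2048-12-01.
22 days remain in January 2048 after the 9th (31 − 9).
Full months from February 2048 through November 2048 contribute their day counts.
Then 1 day into December 2048.
Total: 22 + 29 + 31 + 30 + 31 + 30 + 31 + 31 + 30 + 31 + 30 + 1 = 327.

327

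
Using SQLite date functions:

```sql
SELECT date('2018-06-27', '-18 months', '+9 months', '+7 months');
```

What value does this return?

2018-04-27

Adding -18 months to 2018-06-27 gives 2016-12-27.
Adding +9 months to 2016-12-27 gives 2017-09-27.
Adding +7 months to 2017-09-27 gives 2018-04-27.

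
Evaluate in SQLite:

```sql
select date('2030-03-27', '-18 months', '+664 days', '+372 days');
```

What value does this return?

Adding -18 months to 2030-03-27 gives 2028-09-27.
Applying '+664 days' to 2028-09-27: counting 664 days forward gives 2030-07-23.
Applying '+372 days' to 2030-07-23: counting 372 days forward gives 2031-07-30.

2031-07-30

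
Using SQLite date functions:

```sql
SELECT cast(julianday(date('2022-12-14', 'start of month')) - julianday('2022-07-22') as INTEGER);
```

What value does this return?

`start of month` rewinds 2022-12-14 to 2022-12-01.
9 days remain in July 2022 after the 22nd (31 − 22).
August 2022: 31 days.
September 2022: 30 days.
October 2022: 31 days.
November 2022: 30 days.
Then 1 day into December 2022.
Total: 9 + 31 + 30 + 31 + 30 + 1 = 132.

132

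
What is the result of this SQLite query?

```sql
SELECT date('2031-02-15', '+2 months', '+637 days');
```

2033-01-11

Adding +2 months to 2031-02-15 gives 2031-04-15.
Applying '+637 days' to 2031-04-15: counting 637 days forward gives 2033-01-11.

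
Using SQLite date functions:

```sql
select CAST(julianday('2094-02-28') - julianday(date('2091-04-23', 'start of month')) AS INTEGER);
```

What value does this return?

1064

`start of month` rewinds 2091-04-23 to 2091-04-01.
29 days remain in April 2091 after the 1st (30 − 1).
Full months from May 2091 through January 2094 contribute their day counts.
Then 28 days into February 2094.
Total: 29 + 31 + 30 + 31 + 31 + 30 + 31 + 30 + 31 + 31 + 29 + 31 + 30 + 31 + 30 + 31 + 31 + 30 + 31 + 30 + 31 + 31 + 28 + 31 + 30 + 31 + 30 + 31 + 31 + 30 + 31 + 30 + 31 + 31 + 28 = 1064.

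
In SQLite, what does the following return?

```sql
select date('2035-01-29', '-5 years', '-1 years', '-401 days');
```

Adding -5 years to 2035-01-29 gives 2030-01-29.
Adding -1 year to 2030-01-29 gives 2029-01-29.
Applying '-401 days' to 2029-01-29: counting 401 days back gives 2027-12-25.

2027-12-25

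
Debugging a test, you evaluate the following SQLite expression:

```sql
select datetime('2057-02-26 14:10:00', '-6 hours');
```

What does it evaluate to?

2057-02-26 08:10:00

-6 hours from 2057-02-26 14:10:00 is 2057-02-26 08:10:00.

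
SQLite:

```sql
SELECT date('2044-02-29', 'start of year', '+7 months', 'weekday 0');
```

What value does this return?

2044-08-07

`start of year` rewinds 2044-02-29 to 2044-01-01.
Adding +7 months to 2044-01-01 gives 2044-08-01.
`weekday 0` advances to the next Sunday; 2044-08-01 is a Monday, so it moves forward to 2044-08-07.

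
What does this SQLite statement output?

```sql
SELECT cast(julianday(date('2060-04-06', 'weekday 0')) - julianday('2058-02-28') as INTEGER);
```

773

`weekday 0` advances to the next Sunday; 2060-04-06 is a Tuesday, so it moves forward to 2060-04-11.
0 days remain in February 2058 after the 28th (28 − 28).
Full months from March 2058 through March 2060 contribute their day counts.
Then 11 days into April 2060.
Total: 0 + 31 + 30 + 31 + 30 + 31 + 31 + 30 + 31 + 30 + 31 + 31 + 28 + 31 + 30 + 31 + 30 + 31 + 31 + 30 + 31 + 30 + 31 + 31 + 29 + 31 + 11 = 773.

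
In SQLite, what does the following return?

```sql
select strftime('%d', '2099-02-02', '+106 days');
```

First apply '+106 days': 2099-02-02 → 2099-05-19.
`%d` extracts the 2-digit day of month: 19.

19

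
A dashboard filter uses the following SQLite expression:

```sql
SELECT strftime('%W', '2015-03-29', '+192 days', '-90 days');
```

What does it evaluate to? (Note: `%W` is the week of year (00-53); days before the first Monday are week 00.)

First apply '+192 days', '-90 days': 2015-03-29 → 2015-07-09.
2015-07-09 is a Thursday. SQLite's %W counts Mondays since the year started; the result is 27.

27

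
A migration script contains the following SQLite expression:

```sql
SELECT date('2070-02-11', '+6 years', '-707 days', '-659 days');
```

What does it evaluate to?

Adding +6 years to 2070-02-11 gives 2076-02-11.
Applying '-707 days' to 2076-02-11: counting 707 days back gives 2074-03-06.
Applying '-659 days' to 2074-03-06: counting 659 days back gives 2072-05-16.

2072-05-16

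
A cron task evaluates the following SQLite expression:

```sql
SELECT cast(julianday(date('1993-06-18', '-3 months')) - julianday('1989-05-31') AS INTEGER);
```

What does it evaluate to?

1387

Adding -3 months to 1993-06-18 gives 1993-03-18.
0 days remain in May 1989 after the 31st (31 − 31).
Full months from June 1989 through February 1993 contribute their day counts.
Then 18 days into March 1993.
Total: 0 + 30 + 31 + 31 + 30 + 31 + 30 + 31 + 31 + 28 + 31 + 30 + 31 + 30 + 31 + 31 + 30 + 31 + 30 + 31 + 31 + 28 + 31 + 30 + 31 + 30 + 31 + 31 + 30 + 31 + 30 + 31 + 31 + 29 + 31 + 30 + 31 + 30 + 31 + 31 + 30 + 31 + 30 + 31 + 31 + 28 + 18 = 1387.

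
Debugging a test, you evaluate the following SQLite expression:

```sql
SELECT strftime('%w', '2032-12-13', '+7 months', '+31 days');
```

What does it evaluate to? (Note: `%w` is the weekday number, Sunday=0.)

First apply '+7 months', '+31 days': 2032-12-13 → 2033-08-13.
2033-08-13 is a Saturday; with Sunday=0 that is 6.

6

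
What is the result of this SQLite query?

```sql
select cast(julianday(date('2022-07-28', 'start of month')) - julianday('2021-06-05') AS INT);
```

`start of month` rewinds 2022-07-28 to 2022-07-01.
25 days remain in June 2021 after the 5th (30 − 5).
Full months from July 2021 through June 2022 contribute their day counts.
Then 1 day into July 2022.
Total: 25 + 31 + 31 + 30 + 31 + 30 + 31 + 31 + 28 + 31 + 30 + 31 + 30 + 1 = 391.

391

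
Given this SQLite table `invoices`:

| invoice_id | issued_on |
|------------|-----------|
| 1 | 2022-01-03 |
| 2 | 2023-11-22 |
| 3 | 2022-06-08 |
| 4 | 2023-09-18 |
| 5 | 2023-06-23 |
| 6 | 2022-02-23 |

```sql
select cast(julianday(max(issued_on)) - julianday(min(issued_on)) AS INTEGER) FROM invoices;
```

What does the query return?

MIN = 2022-01-03, MAX = 2023-11-22.
28 days remain in January 2022 after the 3rd (31 − 3).
Full months from February 2022 through October 2023 contribute their day counts.
Then 22 days into November 2023.
Total: 28 + 28 + 31 + 30 + 31 + 30 + 31 + 31 + 30 + 31 + 30 + 31 + 31 + 28 + 31 + 30 + 31 + 30 + 31 + 31 + 30 + 31 + 22 = 688.

688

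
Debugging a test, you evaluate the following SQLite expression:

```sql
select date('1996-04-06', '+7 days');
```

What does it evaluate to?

Advancing 7 more days within April lands on 1996-04-13.

1996-04-13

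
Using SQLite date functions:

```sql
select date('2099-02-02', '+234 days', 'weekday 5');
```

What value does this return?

Applying '+234 days' to 2099-02-02: counting 234 days forward gives 2099-09-24.
`weekday 5` advances to the next Friday; 2099-09-24 is a Thursday, so it moves forward to 2099-09-25.

2099-09-25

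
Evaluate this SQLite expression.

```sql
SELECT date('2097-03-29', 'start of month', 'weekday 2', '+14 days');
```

`start of month` rewinds 2097-03-29 to 2097-03-01.
`weekday 2` advances to the next Tuesday; 2097-03-01 is a Friday, so it moves forward to 2097-03-05.
Advancing 14 more days within March lands on 2097-03-19.

2097-03-19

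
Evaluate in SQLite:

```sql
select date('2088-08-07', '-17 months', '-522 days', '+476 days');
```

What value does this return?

2087-01-20

Adding -17 months to 2088-08-07 gives 2087-03-07.
Applying '-522 days' to 2087-03-07: counting 522 days back gives 2085-10-01.
Applying '+476 days' to 2085-10-01: counting 476 days forward gives 2087-01-20.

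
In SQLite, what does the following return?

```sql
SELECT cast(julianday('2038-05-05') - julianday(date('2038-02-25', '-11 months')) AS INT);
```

406

Adding -11 months to 2038-02-25 gives 2037-03-25.
6 days remain in March 2037 after the 25th (31 − 25).
Full months from April 2037 through April 2038 contribute their day counts.
Then 5 days into May 2038.
Total: 6 + 30 + 31 + 30 + 31 + 31 + 30 + 31 + 30 + 31 + 31 + 28 + 31 + 30 + 5 = 406.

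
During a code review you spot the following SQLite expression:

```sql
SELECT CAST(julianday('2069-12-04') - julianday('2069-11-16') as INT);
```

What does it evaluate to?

18

14 days remain in November 2069 after the 16th (30 − 16).
Then 4 days into December 2069.
Total: 14 + 4 = 18.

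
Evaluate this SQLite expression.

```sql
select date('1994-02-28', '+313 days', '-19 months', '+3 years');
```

1996-06-07

Applying '+313 days' to 1994-02-28: counting 313 days forward gives 1995-01-07.
Adding -19 months to 1995-01-07 gives 1993-06-07.
Adding +3 years to 1993-06-07 gives 1996-06-07.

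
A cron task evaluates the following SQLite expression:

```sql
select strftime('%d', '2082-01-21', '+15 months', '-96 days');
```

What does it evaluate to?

First apply '+15 months', '-96 days': 2082-01-21 → 2083-01-15.
`%d` extracts the 2-digit day of month: 15.

15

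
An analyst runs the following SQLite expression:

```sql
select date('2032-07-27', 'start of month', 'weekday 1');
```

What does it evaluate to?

2032-07-05

`start of month` rewinds 2032-07-27 to 2032-07-01.
`weekday 1` advances to the next Monday; 2032-07-01 is a Thursday, so it moves forward to 2032-07-05.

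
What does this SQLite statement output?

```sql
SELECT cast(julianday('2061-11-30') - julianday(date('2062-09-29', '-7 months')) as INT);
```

-91

Adding -7 months to 2062-09-29 targets 2062-02-29. February 2062 has only 28 days, so SQLite normalizes the 1-day overflow forward to 2062-03-01.
0 days remain in November 2061 after the 30th (30 − 30).
December 2061: 31 days.
January 2062: 31 days.
February 2062: 28 days.
Then 1 day into March 2062.
Total: 0 + 31 + 31 + 28 + 1 = 91.
The subtraction is earlier − later, so the result is −91 → -91.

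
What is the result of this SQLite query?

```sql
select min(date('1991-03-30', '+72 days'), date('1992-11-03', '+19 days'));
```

date('1991-03-30', '+72 days') → 1991-06-10.
date('1992-11-03', '+19 days') → 1992-11-22.
Earlier of the two is 1991-06-10.

1991-06-10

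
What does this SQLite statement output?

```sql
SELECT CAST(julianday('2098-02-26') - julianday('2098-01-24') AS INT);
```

33

7 days remain in January 2098 after the 24th (31 − 24).
Then 26 days into February 2098.
Total: 7 + 26 = 33.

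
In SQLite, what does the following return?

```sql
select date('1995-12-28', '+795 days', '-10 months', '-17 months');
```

1995-12-02

Applying '+795 days' to 1995-12-28: counting 795 days forward gives 1998-03-02.
Adding -10 months to 1998-03-02 gives 1997-05-02.
Adding -17 months to 1997-05-02 gives 1995-12-02.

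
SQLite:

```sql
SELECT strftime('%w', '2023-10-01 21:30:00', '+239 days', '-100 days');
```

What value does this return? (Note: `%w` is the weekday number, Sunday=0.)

6

First apply '+239 days', '-100 days': 2023-10-01 21:30:00 → 2024-02-17 21:30:00.
2024-02-17 is a Saturday; with Sunday=0 that is 6.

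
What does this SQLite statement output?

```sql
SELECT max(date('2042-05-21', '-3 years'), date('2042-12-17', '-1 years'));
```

2041-12-17

date('2042-05-21', '-3 years') → 2039-05-21.
date('2042-12-17', '-1 years') → 2041-12-17.
Later of the two is 2041-12-17.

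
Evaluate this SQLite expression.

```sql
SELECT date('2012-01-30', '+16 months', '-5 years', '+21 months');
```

2010-03-02

Adding +16 months to 2012-01-30 gives 2013-05-30.
Adding -5 years to 2013-05-30 gives 2008-05-30.
Adding +21 months to 2008-05-30 targets 2010-02-30. February 2010 has only 28 days, so SQLite normalizes the 2-day overflow forward to 2010-03-02.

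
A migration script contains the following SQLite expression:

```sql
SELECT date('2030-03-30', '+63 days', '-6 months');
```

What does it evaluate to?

Applying '+63 days' to 2030-03-30: counting 63 days forward gives 2030-06-01.
Adding -6 months to 2030-06-01 gives 2029-12-01.

2029-12-01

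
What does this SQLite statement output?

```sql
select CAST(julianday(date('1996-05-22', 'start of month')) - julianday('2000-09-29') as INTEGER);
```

-1612

`start of month` rewinds 1996-05-22 to 1996-05-01.
30 days remain in May 1996 after the 1st (31 − 1).
Full months from June 1996 through August 2000 contribute their day counts.
Then 29 days into September 2000.
Total: 30 + 30 + 31 + 31 + 30 + 31 + 30 + 31 + 31 + 28 + 31 + 30 + 31 + 30 + 31 + 31 + 30 + 31 + 30 + 31 + 31 + 28 + 31 + 30 + 31 + 30 + 31 + 31 + 30 + 31 + 30 + 31 + 31 + 28 + 31 + 30 + 31 + 30 + 31 + 31 + 30 + 31 + 30 + 31 + 31 + 29 + 31 + 30 + 31 + 30 + 31 + 31 + 29 = 1612.
The subtraction is earlier − later, so the result is −1612 → -1612.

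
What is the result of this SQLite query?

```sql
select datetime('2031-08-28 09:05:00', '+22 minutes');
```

2031-08-28 09:27:00

+22 minutes from 2031-08-28 09:05:00 is 2031-08-28 09:27:00.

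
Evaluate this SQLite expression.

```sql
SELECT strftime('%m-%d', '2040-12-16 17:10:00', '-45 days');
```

11-01

First apply '-45 days': 2040-12-16 17:10:00 → 2040-11-01 17:10:00.
`%m-%d` extracts the month-day: 11-01.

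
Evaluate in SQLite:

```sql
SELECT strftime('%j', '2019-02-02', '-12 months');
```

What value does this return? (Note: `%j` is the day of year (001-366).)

033

First apply '-12 months': 2019-02-02 → 2018-02-02.
Day-of-year for 2018-02-02: days since 2018-01-01 inclusive = 33, zero-padded to 033.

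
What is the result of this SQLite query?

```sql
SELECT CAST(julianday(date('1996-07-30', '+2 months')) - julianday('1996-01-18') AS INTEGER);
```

256

Adding +2 months to 1996-07-30 gives 1996-09-30.
13 days remain in January 1996 after the 18th (31 − 18).
Full months from February 1996 through August 1996 contribute their day counts.
Then 30 days into September 1996.
Total: 13 + 29 + 31 + 30 + 31 + 30 + 31 + 31 + 30 = 256.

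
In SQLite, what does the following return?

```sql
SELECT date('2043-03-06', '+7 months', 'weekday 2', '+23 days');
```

Adding +7 months to 2043-03-06 gives 2043-10-06.
`weekday 2` advances to the next Tuesday; 2043-10-06 is already a Tuesday, so it stays at 2043-10-06.
Advancing 23 more days within October lands on 2043-10-29.

2043-10-29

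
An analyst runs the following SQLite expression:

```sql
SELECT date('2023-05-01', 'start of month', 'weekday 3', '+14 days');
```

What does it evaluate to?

2023-05-17

`start of month` rewinds 2023-05-01 to 2023-05-01.
`weekday 3` advances to the next Wednesday; 2023-05-01 is a Monday, so it moves forward to 2023-05-03.
Advancing 14 more days within May lands on 2023-05-17.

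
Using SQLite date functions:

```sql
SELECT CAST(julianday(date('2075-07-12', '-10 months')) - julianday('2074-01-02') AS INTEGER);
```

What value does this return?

Adding -10 months to 2075-07-12 gives 2074-09-12.
29 days remain in January 2074 after the 2nd (31 − 2).
Full months from February 2074 through August 2074 contribute their day counts.
Then 12 days into September 2074.
Total: 29 + 28 + 31 + 30 + 31 + 30 + 31 + 31 + 12 = 253.

253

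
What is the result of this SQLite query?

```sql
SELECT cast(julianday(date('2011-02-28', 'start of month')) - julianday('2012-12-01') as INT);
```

-669

`start of month` rewinds 2011-02-28 to 2011-02-01.
27 days remain in February 2011 after the 1st (28 − 1).
Full months from March 2011 through November 2012 contribute their day counts.
Then 1 day into December 2012.
Total: 27 + 31 + 30 + 31 + 30 + 31 + 31 + 30 + 31 + 30 + 31 + 31 + 29 + 31 + 30 + 31 + 30 + 31 + 31 + 30 + 31 + 30 + 1 = 669.
The subtraction is earlier − later, so the result is −669 → -669.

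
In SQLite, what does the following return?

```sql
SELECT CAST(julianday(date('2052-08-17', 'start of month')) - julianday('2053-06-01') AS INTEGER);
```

`start of month` rewinds 2052-08-17 to 2052-08-01.
30 days remain in August 2052 after the 1st (31 − 1).
Full months from September 2052 through May 2053 contribute their day counts.
Then 1 day into June 2053.
Total: 30 + 30 + 31 + 30 + 31 + 31 + 28 + 31 + 30 + 31 + 1 = 304.
The subtraction is earlier − later, so the result is −304 → -304.

-304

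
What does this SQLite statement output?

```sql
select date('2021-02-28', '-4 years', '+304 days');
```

2017-12-29

Adding -4 years to 2021-02-28 gives 2017-02-28.
Applying '+304 days' to 2017-02-28: counting 304 days forward gives 2017-12-29.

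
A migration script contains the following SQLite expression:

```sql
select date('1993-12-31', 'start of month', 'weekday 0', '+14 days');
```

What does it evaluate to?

1993-12-19

`start of month` rewinds 1993-12-31 to 1993-12-01.
`weekday 0` advances to the next Sunday; 1993-12-01 is a Wednesday, so it moves forward to 1993-12-05.
Advancing 14 more days within December lands on 1993-12-19.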